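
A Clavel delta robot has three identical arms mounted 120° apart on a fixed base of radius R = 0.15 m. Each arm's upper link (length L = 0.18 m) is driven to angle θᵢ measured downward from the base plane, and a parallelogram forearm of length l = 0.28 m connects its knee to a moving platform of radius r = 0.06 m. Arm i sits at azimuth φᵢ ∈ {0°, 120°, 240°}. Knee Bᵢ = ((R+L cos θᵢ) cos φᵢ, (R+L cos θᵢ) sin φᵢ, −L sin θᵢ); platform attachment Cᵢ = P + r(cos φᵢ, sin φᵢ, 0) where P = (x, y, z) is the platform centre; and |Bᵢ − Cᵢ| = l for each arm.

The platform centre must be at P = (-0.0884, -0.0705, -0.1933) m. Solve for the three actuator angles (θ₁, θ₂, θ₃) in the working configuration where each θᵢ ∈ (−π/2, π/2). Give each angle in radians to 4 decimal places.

θ₁ = 1.0473, θ₂ = 0.6984, θ₃ = -0.1748

φ1=0.0° → target in arm frame (-0.0884, -0.0705)
  A=0.1784, B=-0.1933, C=(l²−L²−A²−y'²−z²)/(2L)=-0.0782
  θ1 = atan2(B,A) + arccos(C/0.2630) = 1.0473
arm 2 (φ=120.0°): x'=-0.0169, y'=0.1118
  A=0.1069, B=-0.1933, C=(l²−L²−A²−y'²−z²)/(2L)=-0.0425
  θ2 = atan2(B,A) + arccos(C/0.2209) = 0.6984
φ3=240.0° → target in arm frame (0.1053, -0.0413)
  e−x'=-0.0153;  (l²−L²−(e−x')²−y'²−z²)/2L = 0.0186
  θ3 = atan2(B,A) + arccos(C/0.1939) = -0.1748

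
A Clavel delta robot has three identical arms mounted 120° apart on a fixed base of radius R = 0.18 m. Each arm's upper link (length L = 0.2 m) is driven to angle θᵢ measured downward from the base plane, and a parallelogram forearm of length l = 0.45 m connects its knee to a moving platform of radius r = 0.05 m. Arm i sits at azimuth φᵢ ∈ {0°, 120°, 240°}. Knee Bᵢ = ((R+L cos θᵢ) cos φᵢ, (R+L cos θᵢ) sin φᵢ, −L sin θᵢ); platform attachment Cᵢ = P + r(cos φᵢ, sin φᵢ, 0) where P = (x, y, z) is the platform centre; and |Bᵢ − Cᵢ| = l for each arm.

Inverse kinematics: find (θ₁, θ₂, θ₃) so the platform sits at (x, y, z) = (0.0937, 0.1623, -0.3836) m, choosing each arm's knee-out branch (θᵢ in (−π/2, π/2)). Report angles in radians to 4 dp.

arm 1 (φ=0.0°): x'=0.0937, y'=0.1623
  e−x'=0.0363;  (l²−L²−(e−x')²−y'²−z²)/2L = -0.0308
  γ=atan2(-0.3836,0.0363)=-1.4764;  ψ=arccos(-0.0799)=1.6507;  θ1=γ+ψ≈0.1743
φ2=120.0° → target in arm frame (0.0937, -0.1623)
  A cos θ + B sin θ = C:  0.0363·cos θ + -0.3836·sin θ = -0.0308
  θ2 = atan2(B,A) + arccos(C/0.3853) = 0.1743
arm 3 (φ=240.0°): x'=-0.1874, y'=0.0000
  A cos θ + B sin θ = C:  0.3174·cos θ + -0.3836·sin θ = -0.2135
  θ3 = atan2(B,A) + arccos(C/0.4979) = 1.1344

θ₁ = 0.1743, θ₂ = 0.1743, θ₃ = 1.1344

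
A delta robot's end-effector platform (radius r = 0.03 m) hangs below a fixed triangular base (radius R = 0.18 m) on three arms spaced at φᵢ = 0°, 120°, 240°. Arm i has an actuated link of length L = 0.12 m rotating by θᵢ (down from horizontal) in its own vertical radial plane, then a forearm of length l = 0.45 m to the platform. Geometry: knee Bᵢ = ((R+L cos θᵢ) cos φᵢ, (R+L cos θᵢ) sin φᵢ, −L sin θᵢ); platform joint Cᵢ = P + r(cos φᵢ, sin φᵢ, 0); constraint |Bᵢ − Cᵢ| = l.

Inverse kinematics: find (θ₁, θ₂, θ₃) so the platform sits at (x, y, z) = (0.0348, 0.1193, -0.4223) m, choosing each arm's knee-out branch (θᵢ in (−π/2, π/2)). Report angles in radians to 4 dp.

arm 1 (φ=0.0°): x'=0.0348, y'=0.1193
  A=0.1152, B=-0.4223, C=(l²−L²−A²−y'²−z²)/(2L)=-0.0739
  θ1 = atan2(B,A) + arccos(C/0.4377) = 0.4360
rotate P by −φ2: (0.0859, -0.0898, -0.4223)
  A=0.0641, B=-0.4223, C=(l²−L²−A²−y'²−z²)/(2L)=-0.0100
  √(A²+B²)=0.4271;  θ2 = -1.4202+1.5943 ≈ 0.1741
arm 3 (φ=240.0°): x'=-0.1207, y'=-0.0295
  A=0.2707, B=-0.4223, C=(l²−L²−A²−y'²−z²)/(2L)=-0.2683
  γ=atan2(-0.4223,0.2707)=-1.0007;  ψ=arccos(-0.5349)=2.1352;  θ3=γ+ψ≈1.1344

θ₁ = 0.4360, θ₂ = 0.1741, θ₃ = 1.1344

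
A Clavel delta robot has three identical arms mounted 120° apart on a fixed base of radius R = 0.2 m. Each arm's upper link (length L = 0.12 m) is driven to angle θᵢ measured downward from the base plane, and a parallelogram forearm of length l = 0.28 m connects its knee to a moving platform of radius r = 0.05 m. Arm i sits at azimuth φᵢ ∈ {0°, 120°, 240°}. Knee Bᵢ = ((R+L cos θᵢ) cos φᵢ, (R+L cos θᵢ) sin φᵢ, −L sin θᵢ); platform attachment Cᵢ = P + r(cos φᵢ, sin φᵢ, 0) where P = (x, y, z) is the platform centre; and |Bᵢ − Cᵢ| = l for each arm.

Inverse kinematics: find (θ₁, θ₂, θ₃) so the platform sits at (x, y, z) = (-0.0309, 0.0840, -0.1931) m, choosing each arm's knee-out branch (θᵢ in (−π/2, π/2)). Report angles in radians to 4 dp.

φ1=0.0° → target in arm frame (-0.0309, 0.0840)
  A=0.1809, B=-0.1931, C=(l²−L²−A²−y'²−z²)/(2L)=-0.0545
  √(A²+B²)=0.2646;  θ1 = -0.8180+1.7781 ≈ 0.9601
φ2=120.0° → target in arm frame (0.0882, -0.0152)
  e−x'=0.0618;  (l²−L²−(e−x')²−y'²−z²)/2L = 0.0944
  γ=atan2(-0.1931,0.0618)=-1.2610;  ψ=arccos(0.4657)=1.0864;  θ2=γ+ψ≈-0.1747
φ3=240.0° → target in arm frame (-0.0573, -0.0688)
  e−x'=0.2073;  (l²−L²−(e−x')²−y'²−z²)/2L = -0.0874
  γ=atan2(-0.1931,0.2073)=-0.7500;  ψ=arccos(-0.3087)=1.8846;  θ3=γ+ψ≈1.1346

θ₁ = 0.9601, θ₂ = -0.1747, θ₃ = 1.1346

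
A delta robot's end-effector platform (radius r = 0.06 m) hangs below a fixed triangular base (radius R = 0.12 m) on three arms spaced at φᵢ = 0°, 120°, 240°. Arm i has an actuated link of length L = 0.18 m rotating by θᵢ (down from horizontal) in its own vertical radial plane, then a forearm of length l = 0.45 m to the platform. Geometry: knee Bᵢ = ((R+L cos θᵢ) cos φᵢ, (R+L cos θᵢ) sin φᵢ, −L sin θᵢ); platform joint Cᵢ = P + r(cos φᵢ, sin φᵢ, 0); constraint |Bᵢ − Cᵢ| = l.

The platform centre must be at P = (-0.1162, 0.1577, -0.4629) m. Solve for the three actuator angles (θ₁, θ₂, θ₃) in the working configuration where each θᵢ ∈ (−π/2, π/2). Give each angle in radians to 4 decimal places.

θ₁ = 0.9597, θ₂ = 0.0871, θ₃ = 0.8723

rotate P by −φ1: (-0.1162, 0.1577, -0.4629)
  e−x'=0.1762;  (l²−L²−(e−x')²−y'²−z²)/2L = -0.2780
  √(A²+B²)=0.4953;  θ1 = -1.2071+2.1668 ≈ 0.9597
rotate P by −φ2: (0.1947, 0.0218, -0.4629)
  A=-0.1347, B=-0.4629, C=(l²−L²−A²−y'²−z²)/(2L)=-0.1744
  θ2 = atan2(B,A) + arccos(C/0.4821) = 0.0871
rotate P by −φ3: (-0.0785, -0.1795, -0.4629)
  A=0.1385, B=-0.4629, C=(l²−L²−A²−y'²−z²)/(2L)=-0.2655
  √(A²+B²)=0.4832;  θ3 = -1.2801+2.1525 ≈ 0.8723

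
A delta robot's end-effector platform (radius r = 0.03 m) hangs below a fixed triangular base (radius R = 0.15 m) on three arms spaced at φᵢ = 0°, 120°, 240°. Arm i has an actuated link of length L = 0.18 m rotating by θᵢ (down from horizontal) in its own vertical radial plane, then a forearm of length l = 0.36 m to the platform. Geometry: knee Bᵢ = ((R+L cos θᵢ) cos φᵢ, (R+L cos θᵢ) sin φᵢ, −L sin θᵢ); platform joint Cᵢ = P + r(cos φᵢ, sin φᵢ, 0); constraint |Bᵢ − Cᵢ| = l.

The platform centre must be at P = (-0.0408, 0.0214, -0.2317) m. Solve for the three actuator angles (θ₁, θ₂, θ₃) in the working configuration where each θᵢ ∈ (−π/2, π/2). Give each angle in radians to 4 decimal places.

rotate P by −φ1: (-0.0408, 0.0214, -0.2317)
  e−x'=0.1608;  (l²−L²−(e−x')²−y'²−z²)/2L = 0.0478
  θ1 = atan2(B,A) + arccos(C/0.2820) = 0.4365
φ2=120.0° → target in arm frame (0.0389, 0.0246)
  A=0.0811, B=-0.2317, C=(l²−L²−A²−y'²−z²)/(2L)=0.1009
  θ2 = atan2(B,A) + arccos(C/0.2455) = -0.0872
φ3=240.0° → target in arm frame (0.0019, -0.0460)
  A cos θ + B sin θ = C:  0.1181·cos θ + -0.2317·sin θ = 0.0762
  √(A²+B²)=0.2601;  θ3 = -1.0993+1.2733 ≈ 0.1741

θ₁ = 0.4365, θ₂ = -0.0872, θ₃ = 0.1741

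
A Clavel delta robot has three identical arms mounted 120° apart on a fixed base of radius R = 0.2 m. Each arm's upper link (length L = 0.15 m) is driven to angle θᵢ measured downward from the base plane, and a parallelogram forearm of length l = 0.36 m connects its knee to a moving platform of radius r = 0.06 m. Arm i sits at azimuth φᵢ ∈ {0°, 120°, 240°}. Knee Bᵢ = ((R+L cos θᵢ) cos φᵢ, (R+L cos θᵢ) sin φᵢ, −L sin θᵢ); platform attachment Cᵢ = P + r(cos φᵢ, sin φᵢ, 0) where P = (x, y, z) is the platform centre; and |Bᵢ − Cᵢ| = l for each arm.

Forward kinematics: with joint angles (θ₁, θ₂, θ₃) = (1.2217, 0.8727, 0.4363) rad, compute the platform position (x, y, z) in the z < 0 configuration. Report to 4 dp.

(-0.0850, -0.0512, -0.3659)

arm 1 at φ=0.0°: (R−r)+L cos θ1 = 0.1913;  S1 = (0.1913, 0.0000, -0.1410)
φ2=120.0°: virtual centre (-0.1182, 0.2047, -0.1149), radius l
S3 = (0.2759·cos240.0°, 0.2759·sin240.0°, -0.0634) = (-0.1380, -0.2390, -0.0634)
|S₂|²−|S₁|² = 0.0126;  |S₃|²−|S₁|² = 0.0237
linear system: -0.6190x+0.4095y = 0.0126−0.0521z; -0.6586x+-0.4780y = 0.0237−0.1551z
det = 0.5655;  x = -0.0278+0.1563z,  y = -0.0112+0.1091z
sphere 1 gives Az²+Bz+C=0 with A=1.0364, B=0.2109, C=-0.0616;  B²−4AC=0.2998;  roots -0.3659, 0.1624;  negative root z = -0.3659
x = -0.0850, y = -0.0512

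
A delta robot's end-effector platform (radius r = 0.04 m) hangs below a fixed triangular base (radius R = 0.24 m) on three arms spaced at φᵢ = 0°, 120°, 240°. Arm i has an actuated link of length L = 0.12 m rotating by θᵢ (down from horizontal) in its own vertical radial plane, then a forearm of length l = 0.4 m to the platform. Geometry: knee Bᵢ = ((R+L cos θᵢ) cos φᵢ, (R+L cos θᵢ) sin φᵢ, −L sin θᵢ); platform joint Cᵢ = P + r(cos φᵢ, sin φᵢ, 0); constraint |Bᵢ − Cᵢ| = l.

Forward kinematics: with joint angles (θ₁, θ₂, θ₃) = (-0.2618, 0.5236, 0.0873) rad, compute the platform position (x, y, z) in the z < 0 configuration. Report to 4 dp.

centre 1 = (0.3159·cos0.0°, 0.3159·sin0.0°, 0.0311) = (0.3159, 0.0000, 0.0311)
φ2=120.0°: virtual centre (-0.1520, 0.2632, -0.0600), radius l
φ3=240.0°: virtual centre (-0.1598, -0.2767, -0.0105), radius l
eliminate P² terms by subtracting sphere 1 from 2 and 3
plane₁₂: -0.9357x+0.5264y+-0.1821z = -0.0048
Cramer: x(z) = 0.0019-0.1419z;  y(z) = -0.0058+0.0938z
into |P−centre ₁|² = l²: 1.0289z² + 0.0259z + -0.0604 = 0;  Δ = 0.2491;  z = -0.2551 or 0.2300 → z<0 root = -0.2551
x = 0.0380, y = -0.0297

(0.0380, -0.0297, -0.2551)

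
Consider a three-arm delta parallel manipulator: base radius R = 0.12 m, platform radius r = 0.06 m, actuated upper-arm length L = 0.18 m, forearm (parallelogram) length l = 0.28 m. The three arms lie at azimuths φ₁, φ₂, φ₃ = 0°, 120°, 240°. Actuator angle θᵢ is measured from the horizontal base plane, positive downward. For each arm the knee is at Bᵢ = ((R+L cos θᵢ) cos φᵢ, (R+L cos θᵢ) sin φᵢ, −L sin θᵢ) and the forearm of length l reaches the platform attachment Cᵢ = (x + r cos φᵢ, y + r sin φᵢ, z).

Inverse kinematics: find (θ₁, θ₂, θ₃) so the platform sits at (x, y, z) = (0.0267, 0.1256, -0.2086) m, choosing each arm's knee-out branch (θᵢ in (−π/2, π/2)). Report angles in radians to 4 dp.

arm 1 (φ=0.0°): x'=0.0267, y'=0.1256
  e−x'=0.0333;  (l²−L²−(e−x')²−y'²−z²)/2L = -0.0400
  √(A²+B²)=0.2112;  θ1 = -1.4125+1.7613 ≈ 0.3488
arm 2 (φ=120.0°): x'=0.0954, y'=-0.0859
  A=-0.0354, B=-0.2086, C=(l²−L²−A²−y'²−z²)/(2L)=-0.0171
  θ2 = atan2(B,A) + arccos(C/0.2116) = -0.0874
φ3=240.0° → target in arm frame (-0.1221, -0.0397)
  A cos θ + B sin θ = C:  0.1821·cos θ + -0.2086·sin θ = -0.0896
  γ=atan2(-0.2086,0.1821)=-0.8531;  ψ=arccos(-0.3236)=1.9003;  θ3=γ+ψ≈1.0472

θ₁ = 0.3488, θ₂ = -0.0874, θ₃ = 1.0472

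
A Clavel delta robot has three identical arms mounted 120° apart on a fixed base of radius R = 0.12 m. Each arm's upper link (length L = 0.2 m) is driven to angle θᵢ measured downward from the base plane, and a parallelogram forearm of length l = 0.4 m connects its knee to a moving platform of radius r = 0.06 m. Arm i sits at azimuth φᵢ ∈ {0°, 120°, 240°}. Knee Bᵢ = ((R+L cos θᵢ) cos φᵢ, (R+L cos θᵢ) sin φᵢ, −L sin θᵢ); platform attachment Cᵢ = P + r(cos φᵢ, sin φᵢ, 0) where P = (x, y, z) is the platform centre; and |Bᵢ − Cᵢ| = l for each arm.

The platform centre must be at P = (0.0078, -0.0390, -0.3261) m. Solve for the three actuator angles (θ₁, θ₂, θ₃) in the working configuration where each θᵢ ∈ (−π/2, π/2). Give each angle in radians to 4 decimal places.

θ₁ = 0.0874, θ₂ = 0.2620, θ₃ = -0.0001

arm 1 (φ=0.0°): x'=0.0078, y'=-0.0390
  A=0.0522, B=-0.3261, C=(l²−L²−A²−y'²−z²)/(2L)=0.0235
  θ1 = atan2(B,A) + arccos(C/0.3303) = 0.0874
arm 2 (φ=120.0°): x'=-0.0377, y'=0.0127
  e−x'=0.0977;  (l²−L²−(e−x')²−y'²−z²)/2L = 0.0099
  γ=atan2(-0.3261,0.0977)=-1.2798;  ψ=arccos(0.0291)=1.5417;  θ2=γ+ψ≈0.2620
arm 3 (φ=240.0°): x'=0.0299, y'=0.0263
  e−x'=0.0301;  (l²−L²−(e−x')²−y'²−z²)/2L = 0.0302
  θ3 = atan2(B,A) + arccos(C/0.3275) = -0.0001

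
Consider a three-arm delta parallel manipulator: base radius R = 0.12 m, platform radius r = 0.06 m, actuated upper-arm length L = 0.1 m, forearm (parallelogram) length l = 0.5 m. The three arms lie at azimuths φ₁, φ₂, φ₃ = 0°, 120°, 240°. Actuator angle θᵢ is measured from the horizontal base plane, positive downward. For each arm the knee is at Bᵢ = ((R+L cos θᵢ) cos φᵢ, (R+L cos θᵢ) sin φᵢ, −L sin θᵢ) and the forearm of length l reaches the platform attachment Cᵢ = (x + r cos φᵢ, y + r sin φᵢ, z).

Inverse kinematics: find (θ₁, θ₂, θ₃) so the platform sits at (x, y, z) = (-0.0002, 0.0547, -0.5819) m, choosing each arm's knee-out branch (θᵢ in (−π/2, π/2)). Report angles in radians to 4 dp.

θ₁ = 1.2213, θ₂ = 1.0467, θ₃ = 1.3959

arm 1 (φ=0.0°): x'=-0.0002, y'=0.0547
  e−x'=0.0602;  (l²−L²−(e−x')²−y'²−z²)/2L = -0.5261
  γ=atan2(-0.5819,0.0602)=-1.4677;  ψ=arccos(-0.8993)=2.6891;  θ1=γ+ψ≈1.2213
arm 2 (φ=120.0°): x'=0.0475, y'=-0.0272
  e−x'=0.0125;  (l²−L²−(e−x')²−y'²−z²)/2L = -0.4975
  θ2 = atan2(B,A) + arccos(C/0.5820) = 1.0467
φ3=240.0° → target in arm frame (-0.0473, -0.0275)
  A cos θ + B sin θ = C:  0.1073·cos θ + -0.5819·sin θ = -0.5544
  γ=atan2(-0.5819,0.1073)=-1.3885;  ψ=arccos(-0.9369)=2.7844;  θ3=γ+ψ≈1.3959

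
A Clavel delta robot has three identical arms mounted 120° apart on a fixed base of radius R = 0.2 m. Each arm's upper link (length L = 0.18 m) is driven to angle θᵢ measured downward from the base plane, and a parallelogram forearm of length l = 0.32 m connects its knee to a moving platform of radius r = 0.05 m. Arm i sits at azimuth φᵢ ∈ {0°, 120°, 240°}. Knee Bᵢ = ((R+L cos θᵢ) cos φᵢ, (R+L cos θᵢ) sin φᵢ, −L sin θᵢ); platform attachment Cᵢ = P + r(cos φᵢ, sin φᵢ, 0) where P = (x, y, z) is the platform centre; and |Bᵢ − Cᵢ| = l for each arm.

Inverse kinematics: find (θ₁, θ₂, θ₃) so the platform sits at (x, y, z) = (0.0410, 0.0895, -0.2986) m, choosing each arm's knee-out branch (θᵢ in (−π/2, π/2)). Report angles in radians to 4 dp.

θ₁ = 0.6983, θ₂ = 0.6110, θ₃ = 1.3093

φ1=0.0° → target in arm frame (0.0410, 0.0895)
  A=0.1090, B=-0.2986, C=(l²−L²−A²−y'²−z²)/(2L)=-0.1085
  √(A²+B²)=0.3179;  θ1 = -1.2208+1.9191 ≈ 0.6983
rotate P by −φ2: (0.0570, -0.0803, -0.2986)
  A=0.0930, B=-0.2986, C=(l²−L²−A²−y'²−z²)/(2L)=-0.0951
  θ2 = atan2(B,A) + arccos(C/0.3127) = 0.6110
φ3=240.0° → target in arm frame (-0.0980, -0.0092)
  A=0.2480, B=-0.2986, C=(l²−L²−A²−y'²−z²)/(2L)=-0.2243
  γ=atan2(-0.2986,0.2480)=-0.8777;  ψ=arccos(-0.5779)=2.1870;  θ3=γ+ψ≈1.3093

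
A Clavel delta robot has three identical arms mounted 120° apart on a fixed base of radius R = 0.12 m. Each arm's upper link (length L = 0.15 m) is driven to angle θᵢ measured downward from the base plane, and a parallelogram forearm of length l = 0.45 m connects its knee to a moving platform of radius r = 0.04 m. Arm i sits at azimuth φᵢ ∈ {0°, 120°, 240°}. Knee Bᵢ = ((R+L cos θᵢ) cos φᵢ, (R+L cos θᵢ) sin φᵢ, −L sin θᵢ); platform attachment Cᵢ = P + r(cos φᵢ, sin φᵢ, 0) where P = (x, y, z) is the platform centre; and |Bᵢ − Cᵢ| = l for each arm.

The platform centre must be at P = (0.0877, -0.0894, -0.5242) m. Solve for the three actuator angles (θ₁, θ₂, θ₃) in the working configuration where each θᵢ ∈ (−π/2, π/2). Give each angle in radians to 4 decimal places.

rotate P by −φ1: (0.0877, -0.0894, -0.5242)
  A cos θ + B sin θ = C:  -0.0077·cos θ + -0.5242·sin θ = -0.3428
  √(A²+B²)=0.5243;  θ1 = -1.5855+2.2835 ≈ 0.6980
φ2=120.0° → target in arm frame (-0.1213, -0.0313)
  A cos θ + B sin θ = C:  0.2013·cos θ + -0.5242·sin θ = -0.4542
  √(A²+B²)=0.5615;  θ2 = -1.2042+2.5132 ≈ 1.3090
rotate P by −φ3: (0.0336, 0.1207, -0.5242)
  A cos θ + B sin θ = C:  0.0464·cos θ + -0.5242·sin θ = -0.3717
  θ3 = atan2(B,A) + arccos(C/0.5263) = 0.8725

θ₁ = 0.6980, θ₂ = 1.3090, θ₃ = 0.8725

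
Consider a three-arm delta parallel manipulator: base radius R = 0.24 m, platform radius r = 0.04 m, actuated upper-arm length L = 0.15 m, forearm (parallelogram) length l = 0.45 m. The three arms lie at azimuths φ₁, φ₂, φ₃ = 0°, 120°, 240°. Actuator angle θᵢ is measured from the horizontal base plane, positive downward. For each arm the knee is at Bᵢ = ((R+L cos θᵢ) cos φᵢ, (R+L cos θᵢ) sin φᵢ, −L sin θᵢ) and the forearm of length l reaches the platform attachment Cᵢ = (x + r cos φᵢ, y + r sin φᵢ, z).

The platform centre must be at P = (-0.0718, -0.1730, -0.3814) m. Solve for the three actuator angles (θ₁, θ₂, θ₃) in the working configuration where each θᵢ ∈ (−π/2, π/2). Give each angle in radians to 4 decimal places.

θ₁ = 1.1347, θ₂ = 1.3088, θ₃ = -0.2617

rotate P by −φ1: (-0.0718, -0.1730, -0.3814)
  A cos θ + B sin θ = C:  0.2718·cos θ + -0.3814·sin θ = -0.2309
  √(A²+B²)=0.4683;  θ1 = -0.9516+2.0864 ≈ 1.1347
arm 2 (φ=120.0°): x'=-0.1139, y'=0.1487
  A=0.3139, B=-0.3814, C=(l²−L²−A²−y'²−z²)/(2L)=-0.2871
  γ=atan2(-0.3814,0.3139)=-0.8821;  ψ=arccos(-0.5811)=2.1909;  θ2=γ+ψ≈1.3088
φ3=240.0° → target in arm frame (0.1857, 0.0243)
  A cos θ + B sin θ = C:  0.0143·cos θ + -0.3814·sin θ = 0.1125
  θ3 = atan2(B,A) + arccos(C/0.3817) = -0.2617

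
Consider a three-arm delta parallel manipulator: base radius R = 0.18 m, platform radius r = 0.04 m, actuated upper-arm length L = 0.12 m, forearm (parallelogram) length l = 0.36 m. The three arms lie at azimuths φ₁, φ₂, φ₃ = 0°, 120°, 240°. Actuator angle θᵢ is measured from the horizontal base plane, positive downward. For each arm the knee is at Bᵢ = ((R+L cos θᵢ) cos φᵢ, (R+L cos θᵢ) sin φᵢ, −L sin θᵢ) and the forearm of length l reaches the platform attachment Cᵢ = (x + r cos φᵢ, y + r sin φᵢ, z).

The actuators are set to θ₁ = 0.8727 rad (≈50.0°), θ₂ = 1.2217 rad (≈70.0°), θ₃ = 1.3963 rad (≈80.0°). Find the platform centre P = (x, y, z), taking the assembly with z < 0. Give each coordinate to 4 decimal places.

(0.0540, 0.0189, -0.4123)

arm 1 at φ=0.0°: ρ1 = 0.2171;  S1 = (0.2171, 0.0000, -0.0919)
S2 = (0.1810·cos120.0°, 0.1810·sin120.0°, -0.1128) = (-0.0905, 0.1568, -0.1128)
S3 = (0.1608·cos240.0°, 0.1608·sin240.0°, -0.1182) = (-0.0804, -0.1393, -0.1182)
|S₂|²−|S₁|² = -0.0101;  |S₃|²−|S₁|² = -0.0158
linear system: -0.6153x+0.3136y = -0.0101−-0.0417z; -0.5951x+-0.2786y = -0.0158−-0.0525z
Cramer: x(z) = 0.0217-0.0784z;  y(z) = 0.0103-0.0210z
sphere 1 gives Az²+Bz+C=0 with A=1.0066, B=0.2141, C=-0.0828;  B²−4AC=0.3794;  roots -0.4123, 0.1996;  negative root z = -0.4123
x = 0.0540, y = 0.0189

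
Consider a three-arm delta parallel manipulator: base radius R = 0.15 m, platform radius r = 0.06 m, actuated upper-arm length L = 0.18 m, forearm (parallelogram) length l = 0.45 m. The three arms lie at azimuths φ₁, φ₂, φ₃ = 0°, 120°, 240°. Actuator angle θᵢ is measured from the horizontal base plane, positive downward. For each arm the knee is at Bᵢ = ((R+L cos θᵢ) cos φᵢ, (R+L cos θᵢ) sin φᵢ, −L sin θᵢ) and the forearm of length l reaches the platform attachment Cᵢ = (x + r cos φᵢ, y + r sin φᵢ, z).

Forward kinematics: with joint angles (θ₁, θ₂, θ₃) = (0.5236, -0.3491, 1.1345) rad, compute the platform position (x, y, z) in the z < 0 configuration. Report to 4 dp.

(-0.0043, 0.2480, -0.3700)

centre 1 = (0.2459·cos0.0°, 0.2459·sin0.0°, -0.0900) = (0.2459, 0.0000, -0.0900)
arm 2 at φ=120.0°: e+L cos θ2 = 0.2591;  centre 2 = (-0.1296, 0.2244, 0.0616)
arm 3 at φ=240.0°: e+L cos θ3 = 0.1661;  centre 3 = (-0.0830, -0.1438, -0.1631)
|centre ₂|²−|centre ₁|² = 0.0024;  |centre ₃|²−|centre ₁|² = -0.0144
[-0.7509 0.4488 0.3031]·P = 0.0024;  [-0.6578 -0.2876 -0.1463]·P = -0.0144
det = 0.5113;  x = 0.0113+0.0421z,  y = 0.0242+-0.6049z
sphere 1 gives Az²+Bz+C=0 with A=1.3677, B=0.1310, C=-0.1388;  B²−4AC=0.7763;  roots -0.3700, 0.2742;  negative root z = -0.3700
x = -0.0043, y = 0.2480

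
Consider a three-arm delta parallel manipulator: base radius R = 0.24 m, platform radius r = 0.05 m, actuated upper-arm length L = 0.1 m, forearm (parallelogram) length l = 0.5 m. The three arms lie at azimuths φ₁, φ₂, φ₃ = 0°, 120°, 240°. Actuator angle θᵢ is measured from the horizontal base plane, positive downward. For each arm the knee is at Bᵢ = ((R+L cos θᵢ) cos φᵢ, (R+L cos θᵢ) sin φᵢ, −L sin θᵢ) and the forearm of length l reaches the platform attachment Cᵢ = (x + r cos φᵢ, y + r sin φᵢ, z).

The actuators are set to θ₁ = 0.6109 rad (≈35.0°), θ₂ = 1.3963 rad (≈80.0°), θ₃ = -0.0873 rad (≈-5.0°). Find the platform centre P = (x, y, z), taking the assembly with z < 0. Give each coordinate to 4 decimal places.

(0.0104, -0.1509, -0.4559)

O1 = (0.2719·cos0.0°, 0.2719·sin0.0°, -0.0574) = (0.2719, 0.0000, -0.0574)
O2 = (0.2074·cos120.0°, 0.2074·sin120.0°, -0.0985) = (-0.1037, 0.1796, -0.0985)
arm 3 at φ=240.0°: ρ3 = 0.2896;  O3 = (-0.1448, -0.2508, 0.0087)
eliminate P² terms by subtracting sphere 1 from 2 and 3
linear system: -0.7512x+0.3592y = -0.0245−-0.0822z; -0.8334x+-0.5016y = 0.0067−0.1322z
Cramer: x(z) = 0.0146+0.0092z;  y(z) = -0.0377+0.2482z
into |P−O₁|² = l²: 1.0617z² + 0.0913z + -0.1791 = 0;  Δ = 0.7689;  z = -0.4559 or 0.3700 → z<0 root = -0.4559
x = 0.0104, y = -0.1509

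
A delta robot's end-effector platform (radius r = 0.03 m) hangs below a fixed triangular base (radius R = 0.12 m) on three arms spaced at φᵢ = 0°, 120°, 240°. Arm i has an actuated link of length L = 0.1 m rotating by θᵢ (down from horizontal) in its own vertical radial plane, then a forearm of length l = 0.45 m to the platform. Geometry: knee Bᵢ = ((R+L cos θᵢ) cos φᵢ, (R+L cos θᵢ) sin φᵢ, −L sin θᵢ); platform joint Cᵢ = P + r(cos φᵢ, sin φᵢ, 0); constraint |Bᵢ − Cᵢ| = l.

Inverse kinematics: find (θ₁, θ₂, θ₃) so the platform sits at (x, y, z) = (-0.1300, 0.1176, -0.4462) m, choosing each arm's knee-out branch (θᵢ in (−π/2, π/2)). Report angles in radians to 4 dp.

rotate P by −φ1: (-0.1300, 0.1176, -0.4462)
  A cos θ + B sin θ = C:  0.2200·cos θ + -0.4462·sin θ = -0.3441
  θ1 = atan2(B,A) + arccos(C/0.4975) = 1.2219
arm 2 (φ=120.0°): x'=0.1668, y'=0.0538
  A=-0.0768, B=-0.4462, C=(l²−L²−A²−y'²−z²)/(2L)=-0.0770
  √(A²+B²)=0.4528;  θ2 = -1.7413+1.7416 ≈ 0.0003
arm 3 (φ=240.0°): x'=-0.0368, y'=-0.1714
  A cos θ + B sin θ = C:  0.1268·cos θ + -0.4462·sin θ = -0.2603
  γ=atan2(-0.4462,0.1268)=-1.2938;  ψ=arccos(-0.5611)=2.1665;  θ3=γ+ψ≈0.8727

θ₁ = 1.2219, θ₂ = 0.0003, θ₃ = 0.8727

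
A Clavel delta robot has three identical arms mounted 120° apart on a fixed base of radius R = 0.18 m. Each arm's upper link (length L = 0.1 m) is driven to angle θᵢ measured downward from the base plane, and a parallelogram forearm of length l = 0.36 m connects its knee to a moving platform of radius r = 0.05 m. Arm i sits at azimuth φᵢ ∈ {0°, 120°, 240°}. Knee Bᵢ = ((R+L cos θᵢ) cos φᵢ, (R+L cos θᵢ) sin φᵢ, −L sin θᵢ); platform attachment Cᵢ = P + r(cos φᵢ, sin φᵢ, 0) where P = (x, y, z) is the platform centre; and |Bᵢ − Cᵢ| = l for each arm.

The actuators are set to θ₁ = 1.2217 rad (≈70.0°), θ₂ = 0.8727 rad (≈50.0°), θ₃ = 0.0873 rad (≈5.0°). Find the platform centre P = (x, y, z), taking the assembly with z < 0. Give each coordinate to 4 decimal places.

φ1=0.0°: virtual centre (0.1642, 0.0000, -0.0940), radius l
arm 2 at φ=120.0°: ρ2 = 0.1943;  centre 2 = (-0.0971, 0.1682, -0.0766)
φ3=240.0°: virtual centre (-0.1148, -0.1989, -0.0087), radius l
|centre ₂|²−|centre ₁|² = 0.0078;  |centre ₃|²−|centre ₁|² = 0.0170
[-0.5227 0.3365 0.0347]·P = 0.0078;  [-0.5580 -0.3977 0.1705]·P = 0.0170
Cramer: x(z) = -0.0223+0.1799z;  y(z) = -0.0114+0.1763z
sphere 1 gives Az²+Bz+C=0 with A=1.0634, B=0.1168, C=-0.0858;  B²−4AC=0.3788;  roots -0.3443, 0.2345;  negative root z = -0.3443
x = -0.0843, y = -0.0721

(-0.0843, -0.0721, -0.3443)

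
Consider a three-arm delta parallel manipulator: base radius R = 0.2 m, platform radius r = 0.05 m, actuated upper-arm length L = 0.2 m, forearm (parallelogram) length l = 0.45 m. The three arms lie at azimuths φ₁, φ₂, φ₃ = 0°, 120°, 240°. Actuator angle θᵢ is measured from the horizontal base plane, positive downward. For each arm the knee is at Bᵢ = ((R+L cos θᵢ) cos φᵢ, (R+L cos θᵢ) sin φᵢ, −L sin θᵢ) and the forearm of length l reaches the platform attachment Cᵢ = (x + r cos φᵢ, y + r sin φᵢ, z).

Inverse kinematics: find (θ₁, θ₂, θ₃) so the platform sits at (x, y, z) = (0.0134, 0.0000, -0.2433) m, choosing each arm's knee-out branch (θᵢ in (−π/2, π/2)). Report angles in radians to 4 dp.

θ₁ = -0.3493, θ₂ = -0.1744, θ₃ = -0.1744

φ1=0.0° → target in arm frame (0.0134, 0.0000)
  A cos θ + B sin θ = C:  0.1366·cos θ + -0.2433·sin θ = 0.2116
  θ1 = atan2(B,A) + arccos(C/0.2790) = -0.3493
arm 2 (φ=120.0°): x'=-0.0067, y'=-0.0116
  A cos θ + B sin θ = C:  0.1567·cos θ + -0.2433·sin θ = 0.1965
  γ=atan2(-0.2433,0.1567)=-0.9986;  ψ=arccos(0.6791)=0.8242;  θ2=γ+ψ≈-0.1744
rotate P by −φ3: (-0.0067, 0.0116, -0.2433)
  A cos θ + B sin θ = C:  0.1567·cos θ + -0.2433·sin θ = 0.1965
  θ3 = atan2(B,A) + arccos(C/0.2894) = -0.1744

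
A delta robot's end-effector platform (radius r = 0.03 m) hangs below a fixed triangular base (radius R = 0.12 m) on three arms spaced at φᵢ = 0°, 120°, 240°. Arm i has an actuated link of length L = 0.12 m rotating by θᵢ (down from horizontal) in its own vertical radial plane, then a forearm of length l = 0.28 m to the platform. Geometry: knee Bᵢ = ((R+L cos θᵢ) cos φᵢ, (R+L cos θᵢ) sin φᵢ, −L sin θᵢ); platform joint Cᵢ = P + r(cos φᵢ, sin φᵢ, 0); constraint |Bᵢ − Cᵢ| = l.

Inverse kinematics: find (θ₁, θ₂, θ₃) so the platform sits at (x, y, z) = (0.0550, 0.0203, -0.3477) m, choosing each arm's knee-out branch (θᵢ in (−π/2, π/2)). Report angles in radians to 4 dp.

rotate P by −φ1: (0.0550, 0.0203, -0.3477)
  A=0.0350, B=-0.3477, C=(l²−L²−A²−y'²−z²)/(2L)=-0.2439
  γ=atan2(-0.3477,0.0350)=-1.4705;  ψ=arccos(-0.6979)=2.3433;  θ1=γ+ψ≈0.8728
arm 2 (φ=120.0°): x'=-0.0099, y'=-0.0578
  A=0.0999, B=-0.3477, C=(l²−L²−A²−y'²−z²)/(2L)=-0.2926
  √(A²+B²)=0.3618;  θ2 = -1.2910+2.5128 ≈ 1.2218
rotate P by −φ3: (-0.0451, 0.0375, -0.3477)
  A cos θ + B sin θ = C:  0.1351·cos θ + -0.3477·sin θ = -0.3189
  θ3 = atan2(B,A) + arccos(C/0.3730) = 1.3962

θ₁ = 0.8728, θ₂ = 1.2218, θ₃ = 1.3962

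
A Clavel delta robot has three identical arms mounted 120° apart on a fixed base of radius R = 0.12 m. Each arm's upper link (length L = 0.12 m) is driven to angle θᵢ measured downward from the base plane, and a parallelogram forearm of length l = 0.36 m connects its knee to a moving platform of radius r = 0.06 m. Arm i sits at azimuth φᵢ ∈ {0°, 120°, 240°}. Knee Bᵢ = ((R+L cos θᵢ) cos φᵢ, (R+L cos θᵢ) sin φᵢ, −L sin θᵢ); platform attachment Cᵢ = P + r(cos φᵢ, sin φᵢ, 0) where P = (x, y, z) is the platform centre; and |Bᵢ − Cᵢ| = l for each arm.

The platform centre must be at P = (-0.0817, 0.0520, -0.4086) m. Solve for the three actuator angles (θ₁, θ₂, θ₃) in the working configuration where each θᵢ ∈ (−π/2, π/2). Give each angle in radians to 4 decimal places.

θ₁ = 1.1349, θ₂ = 0.5238, θ₃ = 0.8729

rotate P by −φ1: (-0.0817, 0.0520, -0.4086)
  A=0.1417, B=-0.4086, C=(l²−L²−A²−y'²−z²)/(2L)=-0.3106
  γ=atan2(-0.4086,0.1417)=-1.2370;  ψ=arccos(-0.7181)=2.3719;  θ1=γ+ψ≈1.1349
φ2=120.0° → target in arm frame (0.0859, 0.0448)
  A cos θ + B sin θ = C:  -0.0259·cos θ + -0.4086·sin θ = -0.2268
  θ2 = atan2(B,A) + arccos(C/0.4094) = 0.5238
rotate P by −φ3: (-0.0042, -0.0968, -0.4086)
  e−x'=0.0642;  (l²−L²−(e−x')²−y'²−z²)/2L = -0.2718
  θ3 = atan2(B,A) + arccos(C/0.4136) = 0.8729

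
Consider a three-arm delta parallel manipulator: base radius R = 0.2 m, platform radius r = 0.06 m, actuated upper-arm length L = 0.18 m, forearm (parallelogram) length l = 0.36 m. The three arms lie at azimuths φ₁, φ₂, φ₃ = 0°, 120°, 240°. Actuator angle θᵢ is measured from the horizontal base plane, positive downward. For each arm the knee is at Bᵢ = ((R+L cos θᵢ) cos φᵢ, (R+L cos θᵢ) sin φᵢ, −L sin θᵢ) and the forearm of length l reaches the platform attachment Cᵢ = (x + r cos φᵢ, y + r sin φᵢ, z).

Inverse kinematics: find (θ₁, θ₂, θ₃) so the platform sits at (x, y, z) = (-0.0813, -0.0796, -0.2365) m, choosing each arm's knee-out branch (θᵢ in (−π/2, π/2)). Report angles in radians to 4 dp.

φ1=0.0° → target in arm frame (-0.0813, -0.0796)
  A cos θ + B sin θ = C:  0.2213·cos θ + -0.2365·sin θ = -0.0390
  √(A²+B²)=0.3239;  θ1 = -0.8186+1.6915 ≈ 0.8729
rotate P by −φ2: (-0.0283, 0.1102, -0.2365)
  A cos θ + B sin θ = C:  0.1683·cos θ + -0.2365·sin θ = 0.0022
  θ2 = atan2(B,A) + arccos(C/0.2903) = 0.6108
rotate P by −φ3: (0.1096, -0.0306, -0.2365)
  e−x'=0.0304;  (l²−L²−(e−x')²−y'²−z²)/2L = 0.1095
  γ=atan2(-0.2365,0.0304)=-1.4429;  ψ=arccos(0.4591)=1.0939;  θ3=γ+ψ≈-0.3490

θ₁ = 0.8729, θ₂ = 0.6108, θ₃ = -0.3490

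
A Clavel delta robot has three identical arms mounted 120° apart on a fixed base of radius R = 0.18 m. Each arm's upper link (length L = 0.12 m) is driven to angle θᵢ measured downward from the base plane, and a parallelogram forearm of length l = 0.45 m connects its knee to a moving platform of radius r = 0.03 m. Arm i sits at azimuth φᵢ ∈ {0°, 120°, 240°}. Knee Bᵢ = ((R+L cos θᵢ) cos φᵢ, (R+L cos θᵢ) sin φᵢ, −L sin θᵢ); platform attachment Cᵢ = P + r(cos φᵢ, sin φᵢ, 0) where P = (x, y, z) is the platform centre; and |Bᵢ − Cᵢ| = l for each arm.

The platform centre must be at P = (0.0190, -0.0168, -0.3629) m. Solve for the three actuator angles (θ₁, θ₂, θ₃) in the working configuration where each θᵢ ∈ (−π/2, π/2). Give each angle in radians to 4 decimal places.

θ₁ = -0.0879, θ₂ = 0.1742, θ₃ = 0.0002

φ1=0.0° → target in arm frame (0.0190, -0.0168)
  A=0.1310, B=-0.3629, C=(l²−L²−A²−y'²−z²)/(2L)=0.1623
  γ=atan2(-0.3629,0.1310)=-1.2244;  ψ=arccos(0.4208)=1.1365;  θ1=γ+ψ≈-0.0879
φ2=120.0° → target in arm frame (-0.0240, -0.0081)
  e−x'=0.1740;  (l²−L²−(e−x')²−y'²−z²)/2L = 0.1085
  γ=atan2(-0.3629,0.1740)=-1.1236;  ψ=arccos(0.2696)=1.2978;  θ2=γ+ψ≈0.1742
φ3=240.0° → target in arm frame (0.0050, 0.0249)
  A cos θ + B sin θ = C:  0.1450·cos θ + -0.3629·sin θ = 0.1449
  γ=atan2(-0.3629,0.1450)=-1.1908;  ψ=arccos(0.3708)=1.1909;  θ3=γ+ψ≈0.0002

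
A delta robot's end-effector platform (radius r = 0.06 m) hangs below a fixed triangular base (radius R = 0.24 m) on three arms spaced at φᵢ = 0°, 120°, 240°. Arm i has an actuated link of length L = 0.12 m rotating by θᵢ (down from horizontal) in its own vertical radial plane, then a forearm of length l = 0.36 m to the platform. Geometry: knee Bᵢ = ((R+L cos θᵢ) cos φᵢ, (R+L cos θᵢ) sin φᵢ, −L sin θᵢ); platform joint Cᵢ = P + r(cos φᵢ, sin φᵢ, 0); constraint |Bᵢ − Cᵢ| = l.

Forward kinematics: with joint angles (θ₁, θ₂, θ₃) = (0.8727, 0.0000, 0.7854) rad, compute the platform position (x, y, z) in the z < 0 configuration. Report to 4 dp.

(-0.0439, 0.0599, -0.2800)

O1 = (0.2571·cos0.0°, 0.2571·sin0.0°, -0.0919) = (0.2571, 0.0000, -0.0919)
arm 2 at φ=120.0°: e+L cos θ2 = 0.3000;  O2 = (-0.1500, 0.2598, 0.0000)
arm 3 at φ=240.0°: e+L cos θ3 = 0.2649;  O3 = (-0.1324, -0.2294, -0.0849)
subtract pairs → two planes through P
[-0.8143 0.5196 0.1839]·P = 0.0154;  [-0.7791 -0.4587 0.0142]·P = 0.0028
det = 0.7784;  x = -0.0110+0.1178z,  y = 0.0125+-0.1692z
quadratic in z: (1.0425)z²+(0.1165)z+(-0.0491)=0, √Δ=0.4673 → z ∈ {-0.2800, 0.1683}; z = -0.2800 (taking z<0)
x = -0.0439, y = 0.0599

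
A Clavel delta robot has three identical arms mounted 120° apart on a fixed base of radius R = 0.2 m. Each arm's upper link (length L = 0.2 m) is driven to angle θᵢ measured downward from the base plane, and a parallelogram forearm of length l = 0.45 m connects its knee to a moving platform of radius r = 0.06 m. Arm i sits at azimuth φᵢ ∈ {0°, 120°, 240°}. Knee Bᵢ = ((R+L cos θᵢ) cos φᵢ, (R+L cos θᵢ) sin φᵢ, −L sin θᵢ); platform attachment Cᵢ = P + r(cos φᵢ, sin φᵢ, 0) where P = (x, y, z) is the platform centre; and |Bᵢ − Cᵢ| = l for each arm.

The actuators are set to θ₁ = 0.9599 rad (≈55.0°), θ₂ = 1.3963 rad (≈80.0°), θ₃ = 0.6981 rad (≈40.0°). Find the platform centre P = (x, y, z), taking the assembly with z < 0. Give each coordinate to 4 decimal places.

arm 1 at φ=0.0°: (R−r)+L cos θ1 = 0.2547;  centre 1 = (0.2547, 0.0000, -0.1638)
centre 2 = (0.1747·cos120.0°, 0.1747·sin120.0°, -0.1970) = (-0.0874, 0.1513, -0.1970)
arm 3 at φ=240.0°: (R−r)+L cos θ3 = 0.2932;  centre 3 = (-0.1466, -0.2539, -0.1286)
eliminate P² terms by subtracting sphere 1 from 2 and 3
[-0.6842 0.3026 -0.0663]·P = -0.0224;  [-0.8027 -0.5079 0.0705]·P = 0.0108
det = 0.5904;  x = 0.0137+-0.0208z,  y = -0.0429+0.1719z
quadratic in z: (1.0300)z²+(0.3229)z+(-0.1157)=0, √Δ=0.7623 → z ∈ {-0.5268, 0.2133}; z = -0.5268 (taking z<0)
x = 0.0247, y = -0.1335

(0.0247, -0.1335, -0.5268)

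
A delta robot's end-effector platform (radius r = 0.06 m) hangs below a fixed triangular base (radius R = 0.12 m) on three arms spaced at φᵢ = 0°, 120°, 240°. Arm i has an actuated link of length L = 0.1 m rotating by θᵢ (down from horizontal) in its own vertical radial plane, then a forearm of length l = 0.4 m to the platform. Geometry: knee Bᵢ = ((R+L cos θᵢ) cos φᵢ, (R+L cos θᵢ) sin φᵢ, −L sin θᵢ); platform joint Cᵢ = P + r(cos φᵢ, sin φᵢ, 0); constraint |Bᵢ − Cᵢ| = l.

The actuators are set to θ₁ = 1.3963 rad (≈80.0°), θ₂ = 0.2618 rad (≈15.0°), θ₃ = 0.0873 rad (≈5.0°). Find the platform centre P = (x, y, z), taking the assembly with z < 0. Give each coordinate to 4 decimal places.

(-0.2202, -0.0223, -0.3649)

arm 1 at φ=0.0°: ρ1 = 0.0774;  O1 = (0.0774, 0.0000, -0.0985)
arm 2 at φ=120.0°: ρ2 = 0.1566;  O2 = (-0.0783, 0.1356, -0.0259)
φ3=240.0°: virtual centre (-0.0798, -0.1382, -0.0087), radius l
eliminate P² terms by subtracting sphere 1 from 2 and 3
linear system: -0.3113x+0.2712y = 0.0095−0.1452z; -0.3143x+-0.2765y = 0.0099−0.1795z
det = 0.1713;  x = -0.0310+0.5185z,  y = -0.0005+0.0598z
into |P−O₁|² = l²: 1.2724z² + 0.0846z + -0.1386 = 0;  Δ = 0.7124;  z = -0.3649 or 0.2984 → z<0 root = -0.3649
x = -0.2202, y = -0.0223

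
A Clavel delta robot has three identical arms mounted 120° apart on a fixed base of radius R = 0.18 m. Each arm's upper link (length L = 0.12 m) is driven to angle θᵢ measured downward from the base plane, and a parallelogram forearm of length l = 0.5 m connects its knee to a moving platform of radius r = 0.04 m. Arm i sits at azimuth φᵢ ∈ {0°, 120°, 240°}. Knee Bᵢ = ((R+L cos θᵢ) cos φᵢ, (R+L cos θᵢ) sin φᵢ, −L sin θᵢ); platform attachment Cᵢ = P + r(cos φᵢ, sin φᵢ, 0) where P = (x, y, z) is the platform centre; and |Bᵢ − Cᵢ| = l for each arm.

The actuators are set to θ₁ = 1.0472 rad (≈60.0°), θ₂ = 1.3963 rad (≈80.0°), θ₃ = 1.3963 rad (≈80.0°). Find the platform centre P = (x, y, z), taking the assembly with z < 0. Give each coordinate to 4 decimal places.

arm 1 at φ=0.0°: (R−r)+L cos θ1 = 0.2000;  centre 1 = (0.2000, 0.0000, -0.1039)
centre 2 = (0.1608·cos120.0°, 0.1608·sin120.0°, -0.1182) = (-0.0804, 0.1393, -0.1182)
centre 3 = (0.1608·cos240.0°, 0.1608·sin240.0°, -0.1182) = (-0.0804, -0.1393, -0.1182)
eliminate P² terms by subtracting sphere 1 from 2 and 3
plane₁₂: -0.5608x+0.2786y+-0.0285z = -0.0110
det = 0.3125;  x = 0.0196+-0.0508z,  y = 0.0000+0.0000z
into |P−centre ₁|² = l²: 1.0026z² + 0.2262z + -0.2066 = 0;  Δ = 0.8799;  z = -0.5806 or 0.3550 → z<0 root = -0.5806
x = 0.0491, y = 0.0000

(0.0491, 0.0000, -0.5806)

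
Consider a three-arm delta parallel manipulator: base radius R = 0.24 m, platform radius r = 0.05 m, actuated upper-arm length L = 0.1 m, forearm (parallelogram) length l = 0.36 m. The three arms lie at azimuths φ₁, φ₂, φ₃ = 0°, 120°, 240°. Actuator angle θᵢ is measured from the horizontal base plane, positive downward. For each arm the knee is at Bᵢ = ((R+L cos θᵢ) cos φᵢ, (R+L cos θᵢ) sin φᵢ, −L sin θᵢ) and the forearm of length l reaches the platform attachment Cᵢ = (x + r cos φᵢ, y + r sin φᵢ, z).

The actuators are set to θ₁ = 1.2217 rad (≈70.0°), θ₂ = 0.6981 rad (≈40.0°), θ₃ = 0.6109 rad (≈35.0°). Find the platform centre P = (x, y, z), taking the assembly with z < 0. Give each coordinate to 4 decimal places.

(-0.0536, -0.0066, -0.3228)

centre 1 = (0.2242·cos0.0°, 0.2242·sin0.0°, -0.0940) = (0.2242, 0.0000, -0.0940)
arm 2 at φ=120.0°: e+L cos θ2 = 0.2666;  centre 2 = (-0.1333, 0.2309, -0.0643)
centre 3 = (0.2719·cos240.0°, 0.2719·sin240.0°, -0.0574) = (-0.1360, -0.2355, -0.0574)
|centre ₂|²−|centre ₁|² = 0.0161;  |centre ₃|²−|centre ₁|² = 0.0181
plane₁₂: -0.7150x+0.4618y+0.0594z = 0.0161
det = 0.6694;  x = -0.0238+0.0923z,  y = -0.0020+0.0143z
quadratic in z: (1.0087)z²+(0.1421)z+(-0.0592)=0, √Δ=0.5091 → z ∈ {-0.3228, 0.1819}; z = -0.3228 (taking z<0)
x = -0.0536, y = -0.0066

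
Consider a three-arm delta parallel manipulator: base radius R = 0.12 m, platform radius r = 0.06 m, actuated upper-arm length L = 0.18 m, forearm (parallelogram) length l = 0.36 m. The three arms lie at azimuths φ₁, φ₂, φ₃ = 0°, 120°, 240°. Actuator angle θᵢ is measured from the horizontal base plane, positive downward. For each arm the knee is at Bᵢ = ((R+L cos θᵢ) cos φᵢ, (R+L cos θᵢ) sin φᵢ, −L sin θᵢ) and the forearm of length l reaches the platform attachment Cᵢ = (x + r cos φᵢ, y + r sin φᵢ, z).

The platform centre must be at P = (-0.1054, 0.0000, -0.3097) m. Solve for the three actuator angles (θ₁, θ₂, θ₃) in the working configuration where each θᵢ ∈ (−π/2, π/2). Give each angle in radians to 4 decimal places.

θ₁ = 0.6983, θ₂ = 0.0873, θ₃ = 0.0873

rotate P by −φ1: (-0.1054, 0.0000, -0.3097)
  e−x'=0.1654;  (l²−L²−(e−x')²−y'²−z²)/2L = -0.0724
  γ=atan2(-0.3097,0.1654)=-1.0803;  ψ=arccos(-0.2063)=1.7786;  θ1=γ+ψ≈0.6983
rotate P by −φ2: (0.0527, 0.0913, -0.3097)
  A cos θ + B sin θ = C:  0.0073·cos θ + -0.3097·sin θ = -0.0197
  γ=atan2(-0.3097,0.0073)=-1.5472;  ψ=arccos(-0.0637)=1.6345;  θ2=γ+ψ≈0.0873
φ3=240.0° → target in arm frame (0.0527, -0.0913)
  A=0.0073, B=-0.3097, C=(l²−L²−A²−y'²−z²)/(2L)=-0.0197
  γ=atan2(-0.3097,0.0073)=-1.5472;  ψ=arccos(-0.0637)=1.6345;  θ3=γ+ψ≈0.0873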